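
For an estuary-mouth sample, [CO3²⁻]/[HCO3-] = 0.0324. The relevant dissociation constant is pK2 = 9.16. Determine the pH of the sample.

From K2 = [H⁺][CO3²⁻]/[HCO3-]:  pH = pK2 + log₁₀([CO3²⁻]/[HCO3-])
log₁₀(0.0324) = -1.489
pH = 9.16 + (-1.489) = 7.67

pH = 7.67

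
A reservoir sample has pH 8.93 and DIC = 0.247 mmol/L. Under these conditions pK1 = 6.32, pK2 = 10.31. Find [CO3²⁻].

[CO3²⁻] = 9.86 μmol/L

α₂ = 1 / (1 + [H⁺]/K2 + [H⁺]²/(K1K2)) = 1 / (1 + 10^+1.38 + 10^-1.23)
   = 1 / (1 + 23.988 + 0.058884) = 1/25.047 = 0.03992
[CO3²⁻] = α₂ × DIC = 0.03992 × 0.247 = 0.00986 mmol/L = 9.86 μmol/L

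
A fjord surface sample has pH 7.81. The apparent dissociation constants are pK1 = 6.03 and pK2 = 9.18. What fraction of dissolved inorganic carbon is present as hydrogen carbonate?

α₁ = 1 / (1 + [H⁺]/K1 + K2/[H⁺]) = 1 / (1 + 10^-1.78 + 10^-1.37)
   = 1 / (1 + 0.016596 + 0.042658) = 1/1.0593 = 0.9441

α₁ = 0.944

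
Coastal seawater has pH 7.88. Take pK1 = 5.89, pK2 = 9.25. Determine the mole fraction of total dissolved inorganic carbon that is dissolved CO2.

α₀ = 1 / (1 + K1/[H⁺] + K1K2/[H⁺]²) = 1 / (1 + 10^+1.99 + 10^+0.62)
   = 1 / (1 + 97.724 + 4.1687) = 1/102.89 = 0.009719

α₀ = 0.00972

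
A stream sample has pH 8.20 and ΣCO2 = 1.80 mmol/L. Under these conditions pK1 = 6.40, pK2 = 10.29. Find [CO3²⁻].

α₂ = 1 / (1 + [H⁺]/K2 + [H⁺]²/(K1K2)) = 1 / (1 + 10^+2.09 + 10^+0.29)
   = 1 / (1 + 123.03 + 1.9498) = 1/125.98 = 0.007938
[CO3²⁻] = α₂ × DIC = 0.007938 × 1.80 = 0.0143 mmol/L = 14.3 μmol/L

[CO3²⁻] = 14.3 μmol/L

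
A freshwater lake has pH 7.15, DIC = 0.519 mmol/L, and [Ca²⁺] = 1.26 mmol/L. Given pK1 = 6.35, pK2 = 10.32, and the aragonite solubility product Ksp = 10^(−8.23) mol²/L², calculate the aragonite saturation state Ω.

Ω = 0.0648

α₂ = 1 / (1 + [H⁺]/K2 + [H⁺]²/(K1K2)) = 1 / (1 + 10^+3.17 + 10^+2.37)
   = 1 / (1 + 1479.1 + 234.42) = 1/1714.5 = 0.0005832
[CO3²⁻] = α₂ × DIC = 0.0005832 × 0.519 = 0.0003027 mmol/L = 0.3027 μmol/L
Ksp = 10^(−8.23) = 5.888×10^-9
Ω = [Ca²⁺][CO3²⁻]/Ksp = (1.26×10^-3)(3.027×10^-7) / 5.888×10^-9 = 0.0648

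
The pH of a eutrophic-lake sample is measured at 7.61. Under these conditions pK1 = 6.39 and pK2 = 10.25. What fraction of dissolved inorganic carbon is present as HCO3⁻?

α₁ = 0.941

α₁ = 1 / (1 + [H⁺]/K1 + K2/[H⁺]) = 1 / (1 + 10^-1.22 + 10^-2.64)
   = 1 / (1 + 0.060256 + 0.0022909) = 1/1.0625 = 0.9411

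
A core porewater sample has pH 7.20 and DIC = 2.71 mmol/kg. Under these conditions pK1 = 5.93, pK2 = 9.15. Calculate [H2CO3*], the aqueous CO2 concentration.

α₀ = 1 / (1 + K1/[H⁺] + K1K2/[H⁺]²) = 1 / (1 + 10^+1.27 + 10^-0.68)
   = 1 / (1 + 18.621 + 0.20893) = 1/19.830 = 0.05043
[CO2*] = α₀ × DIC = 0.05043 × 2.71 = 0.137 mmol/kg

[CO2*] = 0.137 mmol/kg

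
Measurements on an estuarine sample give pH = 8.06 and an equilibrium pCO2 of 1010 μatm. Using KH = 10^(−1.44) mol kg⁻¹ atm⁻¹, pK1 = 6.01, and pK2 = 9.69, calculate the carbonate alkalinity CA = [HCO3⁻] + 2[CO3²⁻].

[CO2*] = KH · pCO2 = 10^(−1.44) × 1010×10^-6 = 3.667×10^-5 mol/kg
α₀ = 1/(1 + K1/[H⁺] + K1K2/[H⁺]²) = 1/(1 + 10^+2.05 + 10^+0.42) = 0.008633
DIC = [CO2*]/α₀ = 3.667×10^-5 / 0.008633 = 4.248 mmol/kg
CA = (α₁ + 2α₂)·DIC = (0.9687 + 2×0.02271) × 4.248 = 4.31 mmol/kg

CA = 4.31 mmol/kg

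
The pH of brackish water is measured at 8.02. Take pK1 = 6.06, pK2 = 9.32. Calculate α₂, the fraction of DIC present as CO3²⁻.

α₂ = 0.0472

α₂ = 1 / (1 + [H⁺]/K2 + [H⁺]²/(K1K2)) = 1 / (1 + 10^+1.30 + 10^-0.66)
   = 1 / (1 + 19.953 + 0.21878) = 1/21.171 = 0.04723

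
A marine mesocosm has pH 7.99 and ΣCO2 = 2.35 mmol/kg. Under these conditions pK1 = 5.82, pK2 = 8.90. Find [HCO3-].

α₁ = 1 / (1 + [H⁺]/K1 + K2/[H⁺]) = 1 / (1 + 10^-2.17 + 10^-0.91)
   = 1 / (1 + 0.0067608 + 0.12303) = 1/1.1298 = 0.8851
[HCO3⁻] = α₁ × DIC = 0.8851 × 2.35 = 2.08 mmol/kg

[HCO3⁻] = 2.08 mmol/kg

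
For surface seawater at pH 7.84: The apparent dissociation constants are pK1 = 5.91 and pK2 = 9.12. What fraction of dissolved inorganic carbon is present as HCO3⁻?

α₁ = 1 / (1 + [H⁺]/K1 + K2/[H⁺]) = 1 / (1 + 10^-1.93 + 10^-1.28)
   = 1 / (1 + 0.011749 + 0.052481) = 1/1.0642 = 0.9396

α₁ = 0.940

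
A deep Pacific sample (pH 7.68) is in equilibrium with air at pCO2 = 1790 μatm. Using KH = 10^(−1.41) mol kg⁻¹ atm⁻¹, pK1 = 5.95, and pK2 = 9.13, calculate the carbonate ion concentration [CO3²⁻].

[CO2*] = KH · pCO2 = 10^(−1.41) × 1790×10^-6 = 6.964×10^-5 mol/kg
α₀ = 1/(1 + K1/[H⁺] + K1K2/[H⁺]²) = 1/(1 + 10^+1.73 + 10^+0.28) = 0.01767
DIC = [CO2*]/α₀ = 6.964×10^-5 / 0.01767 = 3.942 mmol/kg
[CO3²⁻] = α₂·DIC; α₂ = 0.03366, so [CO3²⁻] = 0.03366 × 3.942 = 0.133 mmol/kg

[CO3²⁻] = 0.133 mmol/kg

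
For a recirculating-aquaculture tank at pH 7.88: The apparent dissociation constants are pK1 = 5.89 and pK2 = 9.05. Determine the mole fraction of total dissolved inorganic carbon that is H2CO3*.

α₀ = 1 / (1 + K1/[H⁺] + K1K2/[H⁺]²) = 1 / (1 + 10^+1.99 + 10^+0.82)
   = 1 / (1 + 97.724 + 6.6069) = 1/105.33 = 0.009494

α₀ = 0.00949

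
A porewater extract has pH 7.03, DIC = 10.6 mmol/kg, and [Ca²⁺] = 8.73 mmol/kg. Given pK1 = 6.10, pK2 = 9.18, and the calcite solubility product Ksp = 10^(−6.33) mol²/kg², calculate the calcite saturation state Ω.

Ω = 1.25

α₂ = 1 / (1 + [H⁺]/K2 + [H⁺]²/(K1K2)) = 1 / (1 + 10^+2.15 + 10^+1.22)
   = 1 / (1 + 141.25 + 16.596) = 1/158.85 = 0.006295
[CO3²⁻] = α₂ × DIC = 0.006295 × 10.6 = 0.06673 mmol/kg
Ksp = 10^(−6.33) = 4.677×10^-7
Ω = [Ca²⁺][CO3²⁻]/Ksp = (8.73×10^-3)(6.673×10^-5) / 4.677×10^-7 = 1.25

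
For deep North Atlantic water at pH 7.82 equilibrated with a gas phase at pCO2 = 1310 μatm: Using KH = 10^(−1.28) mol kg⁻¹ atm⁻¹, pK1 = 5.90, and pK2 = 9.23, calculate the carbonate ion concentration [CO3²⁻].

[CO3²⁻] = 0.222 mmol/kg

[CO2*] = KH · pCO2 = 10^(−1.28) × 1310×10^-6 = 6.875×10^-5 mol/kg
α₀ = 1/(1 + K1/[H⁺] + K1K2/[H⁺]²) = 1/(1 + 10^+1.92 + 10^+0.51) = 0.01144
DIC = [CO2*]/α₀ = 6.875×10^-5 / 0.01144 = 6.010 mmol/kg
[CO3²⁻] = α₂·DIC; α₂ = 0.03702, so [CO3²⁻] = 0.03702 × 6.010 = 0.222 mmol/kg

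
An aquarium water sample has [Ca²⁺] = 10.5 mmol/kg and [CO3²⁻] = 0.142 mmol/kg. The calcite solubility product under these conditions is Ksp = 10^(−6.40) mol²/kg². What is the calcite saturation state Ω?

Ksp = 10^(−6.40) = 3.981×10^-7
Ω = [Ca²⁺][CO3²⁻]/Ksp = (10.5×10^-3)(0.142×10^-3) / 3.981×10^-7 = 3.75

Ω = 3.75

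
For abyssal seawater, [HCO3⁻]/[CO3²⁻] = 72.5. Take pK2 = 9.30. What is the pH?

From K2 = [H⁺][CO3²⁻]/[HCO3⁻]:  pH = pK2 − log₁₀([HCO3⁻]/[CO3²⁻])
log₁₀(72.5) = +1.860
pH = 9.30 − (+1.860) = 7.44

pH = 7.44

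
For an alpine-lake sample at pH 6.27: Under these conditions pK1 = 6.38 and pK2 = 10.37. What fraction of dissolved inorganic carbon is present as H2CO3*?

α₀ = 0.563

α₀ = 1 / (1 + K1/[H⁺] + K1K2/[H⁺]²) = 1 / (1 + 10^-0.11 + 10^-4.21)
   = 1 / (1 + 0.77625 + 6.1660×10^-5) = 1/1.7763 = 0.5630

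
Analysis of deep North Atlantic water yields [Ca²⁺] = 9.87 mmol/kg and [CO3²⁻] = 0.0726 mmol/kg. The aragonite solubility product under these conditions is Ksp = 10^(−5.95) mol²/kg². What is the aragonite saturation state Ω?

Ksp = 10^(−5.95) = 1.122×10^-6
Ω = [Ca²⁺][CO3²⁻]/Ksp = (9.87×10^-3)(0.0726×10^-3) / 1.122×10^-6 = 0.639

Ω = 0.639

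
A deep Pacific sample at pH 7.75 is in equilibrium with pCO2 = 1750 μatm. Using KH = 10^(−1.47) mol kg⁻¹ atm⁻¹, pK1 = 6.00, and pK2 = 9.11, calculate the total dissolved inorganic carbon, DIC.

DIC = 3.54 mmol/kg

[CO2*] = KH · pCO2 = 10^(−1.47) × 1750×10^-6 = 5.930×10^-5 mol/kg
α₀ = 1/(1 + K1/[H⁺] + K1K2/[H⁺]²) = 1/(1 + 10^+1.75 + 10^+0.39) = 0.01675
DIC = [CO2*]/α₀ = 5.930×10^-5 / 0.01675 = 3.54 mmol/kg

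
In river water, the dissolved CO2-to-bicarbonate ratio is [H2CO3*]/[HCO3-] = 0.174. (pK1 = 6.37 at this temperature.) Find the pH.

pH = 7.13

From K1 = [H⁺][HCO3-]/[H2CO3*]:  pH = pK1 − log₁₀([H2CO3*]/[HCO3-])
log₁₀(0.174) = -0.759
pH = 6.37 − (-0.759) = 7.13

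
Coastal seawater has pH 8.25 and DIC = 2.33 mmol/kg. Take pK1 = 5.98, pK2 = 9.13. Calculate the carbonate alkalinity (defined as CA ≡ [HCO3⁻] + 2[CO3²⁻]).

CA = 2.59 mmol/kg

CA = [HCO3⁻] + 2[CO3²⁻] = (α₁ + 2α₂)·DIC
At pH 8.25: [H⁺]/K1 = 10^-2.27 = 0.0053703, K2/[H⁺] = 10^-0.88 = 0.13183
α₁ = 1/(1 + 0.0053703 + 0.13183) = 1/1.1372 = 0.8794; α₂ = α₁·K2/[H⁺] = 0.1159
α₁ + 2α₂ = 1.1112
CA = 1.1112 × 2.33 = 2.59 mmol/kg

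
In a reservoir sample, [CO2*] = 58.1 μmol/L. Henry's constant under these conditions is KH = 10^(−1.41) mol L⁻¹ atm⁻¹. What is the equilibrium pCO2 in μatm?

KH = 10^(−1.41) = 3.890×10^-2 mol L⁻¹ atm⁻¹
pCO2 = [CO2*]/KH = 58.1×10^-6 / 3.890×10^-2 = 1.49×10^-3 atm = 1490 μatm

pCO2 = 1490 μatm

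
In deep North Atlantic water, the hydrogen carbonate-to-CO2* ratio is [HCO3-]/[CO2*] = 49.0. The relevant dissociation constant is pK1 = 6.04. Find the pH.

From K1 = [H⁺][HCO3-]/[CO2*]:  pH = pK1 + log₁₀([HCO3-]/[CO2*])
log₁₀(49.0) = +1.690
pH = 6.04 + (+1.690) = 7.73

pH = 7.73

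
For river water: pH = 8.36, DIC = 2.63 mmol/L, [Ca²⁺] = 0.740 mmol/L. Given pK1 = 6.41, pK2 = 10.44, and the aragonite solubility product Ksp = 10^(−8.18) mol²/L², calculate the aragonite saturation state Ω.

Ω = 2.40

α₂ = 1 / (1 + [H⁺]/K2 + [H⁺]²/(K1K2)) = 1 / (1 + 10^+2.08 + 10^+0.13)
   = 1 / (1 + 120.23 + 1.3490) = 1/122.58 = 0.008158
[CO3²⁻] = α₂ × DIC = 0.008158 × 2.63 = 0.02146 mmol/L
Ksp = 10^(−8.18) = 6.607×10^-9
Ω = [Ca²⁺][CO3²⁻]/Ksp = (0.740×10^-3)(2.146×10^-5) / 6.607×10^-9 = 2.40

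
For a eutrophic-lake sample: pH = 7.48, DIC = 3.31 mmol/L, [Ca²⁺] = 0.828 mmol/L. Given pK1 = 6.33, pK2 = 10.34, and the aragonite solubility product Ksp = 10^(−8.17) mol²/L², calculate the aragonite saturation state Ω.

Ω = 0.522

α₂ = 1 / (1 + [H⁺]/K2 + [H⁺]²/(K1K2)) = 1 / (1 + 10^+2.86 + 10^+1.71)
   = 1 / (1 + 724.44 + 51.286) = 1/776.72 = 0.001287
[CO3²⁻] = α₂ × DIC = 0.001287 × 3.31 = 0.004261 mmol/L = 4.261 μmol/L
Ksp = 10^(−8.17) = 6.761×10^-9
Ω = [Ca²⁺][CO3²⁻]/Ksp = (0.828×10^-3)(4.261×10^-6) / 6.761×10^-9 = 0.522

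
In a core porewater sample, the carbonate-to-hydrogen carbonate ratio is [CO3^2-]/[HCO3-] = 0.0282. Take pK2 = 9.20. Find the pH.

pH = 7.65

From K2 = [H⁺][CO3^2-]/[HCO3-]:  pH = pK2 + log₁₀([CO3^2-]/[HCO3-])
log₁₀(0.0282) = -1.550
pH = 9.20 + (-1.550) = 7.65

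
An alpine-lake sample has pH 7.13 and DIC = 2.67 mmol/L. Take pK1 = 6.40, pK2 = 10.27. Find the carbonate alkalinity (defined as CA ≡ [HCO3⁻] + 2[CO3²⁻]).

CA = 2.25 mmol/L

CA = [HCO3⁻] + 2[CO3²⁻] = (α₁ + 2α₂)·DIC
At pH 7.13: [H⁺]/K1 = 10^-0.73 = 0.18621, K2/[H⁺] = 10^-3.14 = 0.00072444
α₁ = 1/(1 + 0.18621 + 0.00072444) = 1/1.1869 = 0.8425; α₂ = α₁·K2/[H⁺] = 0.0006103
α₁ + 2α₂ = 0.8437
CA = 0.8437 × 2.67 = 2.25 mmol/L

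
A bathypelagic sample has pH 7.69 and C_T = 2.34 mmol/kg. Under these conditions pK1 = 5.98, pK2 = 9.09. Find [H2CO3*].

α₀ = 1 / (1 + K1/[H⁺] + K1K2/[H⁺]²) = 1 / (1 + 10^+1.71 + 10^+0.31)
   = 1 / (1 + 51.286 + 2.0417) = 1/54.328 = 0.01841
[CO2*] = α₀ × DIC = 0.01841 × 2.34 = 0.0431 mmol/kg

[CO2*] = 0.0431 mmol/kg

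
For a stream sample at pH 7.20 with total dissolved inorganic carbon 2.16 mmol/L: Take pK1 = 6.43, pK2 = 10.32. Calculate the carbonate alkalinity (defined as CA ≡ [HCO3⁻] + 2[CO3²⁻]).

CA = 1.85 mmol/L

CA = [HCO3⁻] + 2[CO3²⁻] = (α₁ + 2α₂)·DIC
At pH 7.20: [H⁺]/K1 = 10^-0.77 = 0.16982, K2/[H⁺] = 10^-3.12 = 0.00075858
α₁ = 1/(1 + 0.16982 + 0.00075858) = 1/1.1706 = 0.8543; α₂ = α₁·K2/[H⁺] = 0.0006480
α₁ + 2α₂ = 0.8556
CA = 0.8556 × 2.16 = 1.85 mmol/L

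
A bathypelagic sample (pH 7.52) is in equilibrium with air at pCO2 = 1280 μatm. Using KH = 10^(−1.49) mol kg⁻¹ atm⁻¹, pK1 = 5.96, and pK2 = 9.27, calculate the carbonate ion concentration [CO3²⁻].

[CO3²⁻] = 0.0267 mmol/kg

[CO2*] = KH · pCO2 = 10^(−1.49) × 1280×10^-6 = 4.142×10^-5 mol/kg
α₀ = 1/(1 + K1/[H⁺] + K1K2/[H⁺]²) = 1/(1 + 10^+1.56 + 10^-0.19) = 0.02635
DIC = [CO2*]/α₀ = 4.142×10^-5 / 0.02635 = 1.572 mmol/kg
[CO3²⁻] = α₂·DIC; α₂ = 0.01701, so [CO3²⁻] = 0.01701 × 1.572 = 0.0267 mmol/kg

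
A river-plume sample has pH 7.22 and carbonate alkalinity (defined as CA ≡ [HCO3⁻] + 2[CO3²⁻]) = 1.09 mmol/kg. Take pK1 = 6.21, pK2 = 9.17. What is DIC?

CA = [HCO3⁻] + 2[CO3²⁻] = (α₁ + 2α₂)·DIC
At pH 7.22: [H⁺]/K1 = 10^-1.01 = 0.097724, K2/[H⁺] = 10^-1.95 = 0.011220
α₁ = 1/(1 + 0.097724 + 0.011220) = 1/1.1089 = 0.9018; α₂ = α₁·K2/[H⁺] = 0.01012
α₁ + 2α₂ = 0.9220
DIC = CA / (α₁ + 2α₂) = 1.09 / 0.9220 = 1.18 mmol/kg

DIC = 1.18 mmol/kg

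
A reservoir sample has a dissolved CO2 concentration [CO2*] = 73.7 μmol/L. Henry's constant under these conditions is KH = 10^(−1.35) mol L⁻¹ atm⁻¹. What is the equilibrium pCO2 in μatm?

pCO2 = 1650 μatm

KH = 10^(−1.35) = 4.467×10^-2 mol L⁻¹ atm⁻¹
pCO2 = [CO2*]/KH = 73.7×10^-6 / 4.467×10^-2 = 1.65×10^-3 atm = 1650 μatm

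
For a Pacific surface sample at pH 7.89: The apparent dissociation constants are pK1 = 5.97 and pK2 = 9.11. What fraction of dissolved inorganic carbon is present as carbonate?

α₂ = 0.0562

α₂ = 1 / (1 + [H⁺]/K2 + [H⁺]²/(K1K2)) = 1 / (1 + 10^+1.22 + 10^-0.70)
   = 1 / (1 + 16.596 + 0.19953) = 1/17.795 = 0.05619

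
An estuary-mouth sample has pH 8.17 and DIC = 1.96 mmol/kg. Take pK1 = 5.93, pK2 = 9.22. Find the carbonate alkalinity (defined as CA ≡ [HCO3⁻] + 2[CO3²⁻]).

CA = 2.11 mmol/kg

CA = [HCO3⁻] + 2[CO3²⁻] = (α₁ + 2α₂)·DIC
At pH 8.17: [H⁺]/K1 = 10^-2.24 = 0.0057544, K2/[H⁺] = 10^-1.05 = 0.089125
α₁ = 1/(1 + 0.0057544 + 0.089125) = 1/1.0949 = 0.9133; α₂ = α₁·K2/[H⁺] = 0.08140
α₁ + 2α₂ = 1.0761
CA = 1.0761 × 1.96 = 2.11 mmol/kg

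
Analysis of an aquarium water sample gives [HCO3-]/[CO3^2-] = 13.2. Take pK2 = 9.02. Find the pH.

From K2 = [H⁺][CO3^2-]/[HCO3-]:  pH = pK2 − log₁₀([HCO3-]/[CO3^2-])
log₁₀(13.2) = +1.121
pH = 9.02 − (+1.121) = 7.90

pH = 7.90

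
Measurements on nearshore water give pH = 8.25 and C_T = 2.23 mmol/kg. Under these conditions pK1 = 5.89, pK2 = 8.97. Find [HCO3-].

α₁ = 1 / (1 + [H⁺]/K1 + K2/[H⁺]) = 1 / (1 + 10^-2.36 + 10^-0.72)
   = 1 / (1 + 0.0043652 + 0.19055) = 1/1.1949 = 0.8369
[HCO3⁻] = α₁ × DIC = 0.8369 × 2.23 = 1.87 mmol/kg

[HCO3⁻] = 1.87 mmol/kg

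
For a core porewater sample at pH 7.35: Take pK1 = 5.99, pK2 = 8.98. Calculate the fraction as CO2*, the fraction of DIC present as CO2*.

α₀ = 0.0409

α₀ = 1 / (1 + K1/[H⁺] + K1K2/[H⁺]²) = 1 / (1 + 10^+1.36 + 10^-0.27)
   = 1 / (1 + 22.909 + 0.53703) = 1/24.446 = 0.04091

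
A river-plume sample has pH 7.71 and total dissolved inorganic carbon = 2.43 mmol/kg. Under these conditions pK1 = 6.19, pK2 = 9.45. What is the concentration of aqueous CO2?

[CO2*] = 0.0700 mmol/kg

α₀ = 1 / (1 + K1/[H⁺] + K1K2/[H⁺]²) = 1 / (1 + 10^+1.52 + 10^-0.22)
   = 1 / (1 + 33.113 + 0.60256) = 1/34.716 = 0.02881
[CO2*] = α₀ × DIC = 0.02881 × 2.43 = 0.0700 mmol/kg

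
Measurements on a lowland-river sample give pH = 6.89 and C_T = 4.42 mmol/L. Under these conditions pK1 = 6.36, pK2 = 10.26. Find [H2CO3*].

α₀ = 1 / (1 + K1/[H⁺] + K1K2/[H⁺]²) = 1 / (1 + 10^+0.53 + 10^-2.84)
   = 1 / (1 + 3.3884 + 0.0014454) = 1/4.3899 = 0.2278
[CO2*] = α₀ × DIC = 0.2278 × 4.42 = 1.01 mmol/L

[CO2*] = 1.01 mmol/L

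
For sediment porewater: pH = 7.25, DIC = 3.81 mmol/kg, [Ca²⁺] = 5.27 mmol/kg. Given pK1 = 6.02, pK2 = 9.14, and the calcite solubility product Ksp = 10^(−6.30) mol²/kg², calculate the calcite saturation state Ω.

α₂ = 1 / (1 + [H⁺]/K2 + [H⁺]²/(K1K2)) = 1 / (1 + 10^+1.89 + 10^+0.66)
   = 1 / (1 + 77.625 + 4.5709) = 1/83.196 = 0.01202
[CO3²⁻] = α₂ × DIC = 0.01202 × 3.81 = 0.04580 mmol/kg
Ksp = 10^(−6.30) = 5.012×10^-7
Ω = [Ca²⁺][CO3²⁻]/Ksp = (5.27×10^-3)(4.580×10^-5) / 5.012×10^-7 = 0.482

Ω = 0.482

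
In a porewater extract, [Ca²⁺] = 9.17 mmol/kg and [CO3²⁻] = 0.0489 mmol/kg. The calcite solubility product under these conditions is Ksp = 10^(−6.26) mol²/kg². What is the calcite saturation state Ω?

Ω = 0.816

Ksp = 10^(−6.26) = 5.495×10^-7
Ω = [Ca²⁺][CO3²⁻]/Ksp = (9.17×10^-3)(0.0489×10^-3) / 5.495×10^-7 = 0.816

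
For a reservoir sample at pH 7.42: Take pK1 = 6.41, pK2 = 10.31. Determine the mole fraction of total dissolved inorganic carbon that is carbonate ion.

α₂ = 0.00117

α₂ = 1 / (1 + [H⁺]/K2 + [H⁺]²/(K1K2)) = 1 / (1 + 10^+2.89 + 10^+1.88)
   = 1 / (1 + 776.25 + 75.858) = 1/853.10 = 0.001172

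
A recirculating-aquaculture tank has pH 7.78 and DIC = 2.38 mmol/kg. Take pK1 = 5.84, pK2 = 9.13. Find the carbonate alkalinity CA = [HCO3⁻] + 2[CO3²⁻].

CA = 2.45 mmol/kg

CA = [HCO3⁻] + 2[CO3²⁻] = (α₁ + 2α₂)·DIC
At pH 7.78: [H⁺]/K1 = 10^-1.94 = 0.011482, K2/[H⁺] = 10^-1.35 = 0.044668
α₁ = 1/(1 + 0.011482 + 0.044668) = 1/1.0561 = 0.9468; α₂ = α₁·K2/[H⁺] = 0.04229
α₁ + 2α₂ = 1.0314
CA = 1.0314 × 2.38 = 2.45 mmol/kg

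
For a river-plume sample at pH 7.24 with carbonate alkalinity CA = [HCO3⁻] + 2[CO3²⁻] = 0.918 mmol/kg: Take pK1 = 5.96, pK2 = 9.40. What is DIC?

CA = [HCO3⁻] + 2[CO3²⁻] = (α₁ + 2α₂)·DIC
At pH 7.24: [H⁺]/K1 = 10^-1.28 = 0.052481, K2/[H⁺] = 10^-2.16 = 0.0069183
α₁ = 1/(1 + 0.052481 + 0.0069183) = 1/1.0594 = 0.9439; α₂ = α₁·K2/[H⁺] = 0.006530
α₁ + 2α₂ = 0.9570
DIC = CA / (α₁ + 2α₂) = 0.918 / 0.9570 = 0.959 mmol/kg

DIC = 0.959 mmol/kg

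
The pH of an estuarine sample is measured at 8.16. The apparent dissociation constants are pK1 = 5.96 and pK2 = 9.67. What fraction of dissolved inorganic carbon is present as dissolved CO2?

α₀ = 1 / (1 + K1/[H⁺] + K1K2/[H⁺]²) = 1 / (1 + 10^+2.20 + 10^+0.69)
   = 1 / (1 + 158.49 + 4.8978) = 1/164.39 = 0.006083

α₀ = 0.00608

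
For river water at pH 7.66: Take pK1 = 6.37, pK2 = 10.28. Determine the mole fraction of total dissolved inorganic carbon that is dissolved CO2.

α₀ = 0.0487

α₀ = 1 / (1 + K1/[H⁺] + K1K2/[H⁺]²) = 1 / (1 + 10^+1.29 + 10^-1.33)
   = 1 / (1 + 19.498 + 0.046774) = 1/20.545 = 0.04867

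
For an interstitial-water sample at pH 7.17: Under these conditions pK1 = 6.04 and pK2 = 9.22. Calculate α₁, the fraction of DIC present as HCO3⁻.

α₁ = 0.923

α₁ = 1 / (1 + [H⁺]/K1 + K2/[H⁺]) = 1 / (1 + 10^-1.13 + 10^-2.05)
   = 1 / (1 + 0.074131 + 0.0089125) = 1/1.0830 = 0.9233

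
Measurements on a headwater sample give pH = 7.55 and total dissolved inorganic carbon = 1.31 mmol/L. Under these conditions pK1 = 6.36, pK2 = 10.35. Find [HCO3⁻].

[HCO3⁻] = 1.23 mmol/L

α₁ = 1 / (1 + [H⁺]/K1 + K2/[H⁺]) = 1 / (1 + 10^-1.19 + 10^-2.80)
   = 1 / (1 + 0.064565 + 0.0015849) = 1/1.0662 = 0.9380
[HCO3⁻] = α₁ × DIC = 0.9380 × 1.31 = 1.23 mmol/L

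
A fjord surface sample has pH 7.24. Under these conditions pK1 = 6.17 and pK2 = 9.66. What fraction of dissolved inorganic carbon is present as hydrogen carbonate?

α₁ = 0.918

α₁ = 1 / (1 + [H⁺]/K1 + K2/[H⁺]) = 1 / (1 + 10^-1.07 + 10^-2.42)
   = 1 / (1 + 0.085114 + 0.0038019) = 1/1.0889 = 0.9183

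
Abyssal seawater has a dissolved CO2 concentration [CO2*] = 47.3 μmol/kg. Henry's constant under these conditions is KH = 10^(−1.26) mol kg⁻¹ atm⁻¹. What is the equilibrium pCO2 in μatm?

KH = 10^(−1.26) = 5.495×10^-2 mol kg⁻¹ atm⁻¹
pCO2 = [CO2*]/KH = 47.3×10^-6 / 5.495×10^-2 = 8.61×10^-4 atm = 861 μatm

pCO2 = 861 μatm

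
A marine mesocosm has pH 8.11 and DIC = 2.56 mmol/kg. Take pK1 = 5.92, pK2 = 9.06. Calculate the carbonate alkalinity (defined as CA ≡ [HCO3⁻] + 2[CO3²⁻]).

CA = [HCO3⁻] + 2[CO3²⁻] = (α₁ + 2α₂)·DIC
At pH 8.11: [H⁺]/K1 = 10^-2.19 = 0.0064565, K2/[H⁺] = 10^-0.95 = 0.11220
α₁ = 1/(1 + 0.0064565 + 0.11220) = 1/1.1187 = 0.8939; α₂ = α₁·K2/[H⁺] = 0.1003
α₁ + 2α₂ = 1.0945
CA = 1.0945 × 2.56 = 2.80 mmol/kg

CA = 2.80 mmol/kg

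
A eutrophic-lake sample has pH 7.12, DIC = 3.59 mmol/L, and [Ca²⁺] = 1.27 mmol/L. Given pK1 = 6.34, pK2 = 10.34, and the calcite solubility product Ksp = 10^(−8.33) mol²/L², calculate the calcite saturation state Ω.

Ω = 0.503

α₂ = 1 / (1 + [H⁺]/K2 + [H⁺]²/(K1K2)) = 1 / (1 + 10^+3.22 + 10^+2.44)
   = 1 / (1 + 1659.6 + 275.42) = 1/1936.0 = 0.0005165
[CO3²⁻] = α₂ × DIC = 0.0005165 × 3.59 = 0.001854 mmol/L = 1.854 μmol/L
Ksp = 10^(−8.33) = 4.677×10^-9
Ω = [Ca²⁺][CO3²⁻]/Ksp = (1.27×10^-3)(1.854×10^-6) / 4.677×10^-9 = 0.503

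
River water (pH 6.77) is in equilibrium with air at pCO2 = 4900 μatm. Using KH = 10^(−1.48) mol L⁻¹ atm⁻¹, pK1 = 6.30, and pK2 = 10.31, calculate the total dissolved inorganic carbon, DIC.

DIC = 0.641 mmol/L

[CO2*] = KH · pCO2 = 10^(−1.48) × 4900×10^-6 = 1.623×10^-4 mol/L
α₀ = 1/(1 + K1/[H⁺] + K1K2/[H⁺]²) = 1/(1 + 10^+0.47 + 10^-3.07) = 0.2530
DIC = [CO2*]/α₀ = 1.623×10^-4 / 0.2530 = 0.641 mmol/L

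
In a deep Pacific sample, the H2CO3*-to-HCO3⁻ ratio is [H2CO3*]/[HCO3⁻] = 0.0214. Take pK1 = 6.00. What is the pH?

From K1 = [H⁺][HCO3⁻]/[H2CO3*]:  pH = pK1 − log₁₀([H2CO3*]/[HCO3⁻])
log₁₀(0.0214) = -1.670
pH = 6.00 − (-1.670) = 7.67

pH = 7.67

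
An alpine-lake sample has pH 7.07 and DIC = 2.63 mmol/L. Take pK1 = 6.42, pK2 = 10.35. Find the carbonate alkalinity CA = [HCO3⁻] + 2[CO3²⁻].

CA = [HCO3⁻] + 2[CO3²⁻] = (α₁ + 2α₂)·DIC
At pH 7.07: [H⁺]/K1 = 10^-0.65 = 0.22387, K2/[H⁺] = 10^-3.28 = 0.00052481
α₁ = 1/(1 + 0.22387 + 0.00052481) = 1/1.2244 = 0.8167; α₂ = α₁·K2/[H⁺] = 0.0004286
α₁ + 2α₂ = 0.8176
CA = 0.8176 × 2.63 = 2.15 mmol/L

CA = 2.15 mmol/L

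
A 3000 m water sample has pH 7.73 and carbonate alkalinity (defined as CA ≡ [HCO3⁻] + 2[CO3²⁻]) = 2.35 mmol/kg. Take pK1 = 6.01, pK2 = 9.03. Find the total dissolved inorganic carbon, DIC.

DIC = 2.28 mmol/kg

CA = [HCO3⁻] + 2[CO3²⁻] = (α₁ + 2α₂)·DIC
At pH 7.73: [H⁺]/K1 = 10^-1.72 = 0.019055, K2/[H⁺] = 10^-1.30 = 0.050119
α₁ = 1/(1 + 0.019055 + 0.050119) = 1/1.0692 = 0.9353; α₂ = α₁·K2/[H⁺] = 0.04688
α₁ + 2α₂ = 1.0291
DIC = CA / (α₁ + 2α₂) = 2.35 / 1.0291 = 2.28 mmol/kg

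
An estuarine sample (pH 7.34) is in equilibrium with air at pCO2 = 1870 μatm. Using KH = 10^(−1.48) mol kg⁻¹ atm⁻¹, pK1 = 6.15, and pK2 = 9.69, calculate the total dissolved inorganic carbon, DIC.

DIC = 1.03 mmol/kg

[CO2*] = KH · pCO2 = 10^(−1.48) × 1870×10^-6 = 6.192×10^-5 mol/kg
α₀ = 1/(1 + K1/[H⁺] + K1K2/[H⁺]²) = 1/(1 + 10^+1.19 + 10^-1.16) = 0.06040
DIC = [CO2*]/α₀ = 6.192×10^-5 / 0.06040 = 1.03 mmol/kg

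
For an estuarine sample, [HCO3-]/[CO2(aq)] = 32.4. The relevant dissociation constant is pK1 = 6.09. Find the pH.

From K1 = [H⁺][HCO3-]/[CO2(aq)]:  pH = pK1 + log₁₀([HCO3-]/[CO2(aq)])
log₁₀(32.4) = +1.511
pH = 6.09 + (+1.511) = 7.60

pH = 7.60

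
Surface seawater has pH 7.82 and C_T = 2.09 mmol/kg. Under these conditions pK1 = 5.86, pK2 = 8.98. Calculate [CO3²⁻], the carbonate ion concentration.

α₂ = 1 / (1 + [H⁺]/K2 + [H⁺]²/(K1K2)) = 1 / (1 + 10^+1.16 + 10^-0.80)
   = 1 / (1 + 14.454 + 0.15849) = 1/15.613 = 0.06405
[CO3²⁻] = α₂ × DIC = 0.06405 × 2.09 = 0.134 mmol/kg

[CO3²⁻] = 0.134 mmol/kg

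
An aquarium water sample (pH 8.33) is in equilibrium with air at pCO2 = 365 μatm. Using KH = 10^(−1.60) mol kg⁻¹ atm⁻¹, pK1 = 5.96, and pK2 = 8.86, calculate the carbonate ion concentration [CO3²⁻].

[CO2*] = KH · pCO2 = 10^(−1.60) × 365×10^-6 = 9.168×10^-6 mol/kg
α₀ = 1/(1 + K1/[H⁺] + K1K2/[H⁺]²) = 1/(1 + 10^+2.37 + 10^+1.84) = 0.003283
DIC = [CO2*]/α₀ = 9.168×10^-6 / 0.003283 = 2.793 mmol/kg
[CO3²⁻] = α₂·DIC; α₂ = 0.2271, so [CO3²⁻] = 0.2271 × 2.793 = 0.634 mmol/kg

[CO3²⁻] = 0.634 mmol/kg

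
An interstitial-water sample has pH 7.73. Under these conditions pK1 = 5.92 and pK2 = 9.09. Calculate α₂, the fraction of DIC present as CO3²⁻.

α₂ = 0.0412

α₂ = 1 / (1 + [H⁺]/K2 + [H⁺]²/(K1K2)) = 1 / (1 + 10^+1.36 + 10^-0.45)
   = 1 / (1 + 22.909 + 0.35481) = 1/24.263 = 0.04121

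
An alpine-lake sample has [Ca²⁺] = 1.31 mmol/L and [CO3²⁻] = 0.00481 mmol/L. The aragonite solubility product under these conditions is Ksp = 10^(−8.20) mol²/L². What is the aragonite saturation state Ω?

Ksp = 10^(−8.20) = 6.310×10^-9
Ω = [Ca²⁺][CO3²⁻]/Ksp = (1.31×10^-3)(0.00481×10^-3) / 6.310×10^-9 = 0.999

Ω = 0.999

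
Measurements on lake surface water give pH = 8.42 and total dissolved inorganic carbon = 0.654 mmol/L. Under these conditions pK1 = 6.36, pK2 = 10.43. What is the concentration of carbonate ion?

[CO3²⁻] = 6.28 μmol/L

α₂ = 1 / (1 + [H⁺]/K2 + [H⁺]²/(K1K2)) = 1 / (1 + 10^+2.01 + 10^-0.05)
   = 1 / (1 + 102.33 + 0.89125) = 1/104.22 = 0.009595
[CO3²⁻] = α₂ × DIC = 0.009595 × 0.654 = 0.00628 mmol/L = 6.28 μmol/L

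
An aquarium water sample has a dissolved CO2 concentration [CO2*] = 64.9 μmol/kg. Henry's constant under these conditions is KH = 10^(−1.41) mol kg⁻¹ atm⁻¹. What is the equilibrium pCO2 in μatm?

KH = 10^(−1.41) = 3.890×10^-2 mol kg⁻¹ atm⁻¹
pCO2 = [CO2*]/KH = 64.9×10^-6 / 3.890×10^-2 = 1.67×10^-3 atm = 1670 μatm

pCO2 = 1670 μatm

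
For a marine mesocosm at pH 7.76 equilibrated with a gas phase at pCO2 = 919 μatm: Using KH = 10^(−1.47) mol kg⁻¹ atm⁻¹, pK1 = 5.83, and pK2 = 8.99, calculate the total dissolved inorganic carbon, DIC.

DIC = 2.84 mmol/kg

[CO2*] = KH · pCO2 = 10^(−1.47) × 919×10^-6 = 3.114×10^-5 mol/kg
α₀ = 1/(1 + K1/[H⁺] + K1K2/[H⁺]²) = 1/(1 + 10^+1.93 + 10^+0.70) = 0.01097
DIC = [CO2*]/α₀ = 3.114×10^-5 / 0.01097 = 2.84 mmol/kg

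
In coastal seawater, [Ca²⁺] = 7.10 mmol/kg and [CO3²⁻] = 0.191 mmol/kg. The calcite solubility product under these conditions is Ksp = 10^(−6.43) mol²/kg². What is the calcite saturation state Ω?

Ω = 3.65

Ksp = 10^(−6.43) = 3.715×10^-7
Ω = [Ca²⁺][CO3²⁻]/Ksp = (7.10×10^-3)(0.191×10^-3) / 3.715×10^-7 = 3.65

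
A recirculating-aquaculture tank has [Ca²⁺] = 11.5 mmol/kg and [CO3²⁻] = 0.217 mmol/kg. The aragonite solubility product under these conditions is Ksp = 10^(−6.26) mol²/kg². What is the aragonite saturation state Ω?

Ksp = 10^(−6.26) = 5.495×10^-7
Ω = [Ca²⁺][CO3²⁻]/Ksp = (11.5×10^-3)(0.217×10^-3) / 5.495×10^-7 = 4.54

Ω = 4.54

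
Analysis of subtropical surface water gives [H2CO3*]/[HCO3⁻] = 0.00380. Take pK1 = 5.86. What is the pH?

From K1 = [H⁺][HCO3⁻]/[H2CO3*]:  pH = pK1 − log₁₀([H2CO3*]/[HCO3⁻])
log₁₀(0.00380) = -2.420
pH = 5.86 − (-2.420) = 8.28

pH = 8.28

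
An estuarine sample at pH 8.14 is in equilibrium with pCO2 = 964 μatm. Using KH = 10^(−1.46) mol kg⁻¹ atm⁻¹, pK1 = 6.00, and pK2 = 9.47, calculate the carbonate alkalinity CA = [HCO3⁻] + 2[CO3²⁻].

CA = 5.05 mmol/kg

[CO2*] = KH · pCO2 = 10^(−1.46) × 964×10^-6 = 3.343×10^-5 mol/kg
α₀ = 1/(1 + K1/[H⁺] + K1K2/[H⁺]²) = 1/(1 + 10^+2.14 + 10^+0.81) = 0.006873
DIC = [CO2*]/α₀ = 3.343×10^-5 / 0.006873 = 4.863 mmol/kg
CA = (α₁ + 2α₂)·DIC = (0.9488 + 2×0.04438) × 4.863 = 5.05 mmol/kg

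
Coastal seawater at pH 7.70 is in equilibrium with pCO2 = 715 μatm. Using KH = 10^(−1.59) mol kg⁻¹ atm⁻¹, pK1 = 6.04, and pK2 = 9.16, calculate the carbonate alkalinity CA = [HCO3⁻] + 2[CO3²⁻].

CA = 0.898 mmol/kg

[CO2*] = KH · pCO2 = 10^(−1.59) × 715×10^-6 = 1.838×10^-5 mol/kg
α₀ = 1/(1 + K1/[H⁺] + K1K2/[H⁺]²) = 1/(1 + 10^+1.66 + 10^+0.20) = 0.02071
DIC = [CO2*]/α₀ = 1.838×10^-5 / 0.02071 = 0.8876 mmol/kg
CA = (α₁ + 2α₂)·DIC = (0.9465 + 2×0.03282) × 0.8876 = 0.898 mmol/kg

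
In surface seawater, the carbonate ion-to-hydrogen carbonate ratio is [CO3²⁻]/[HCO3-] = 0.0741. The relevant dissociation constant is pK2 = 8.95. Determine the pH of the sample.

From K2 = [H⁺][CO3²⁻]/[HCO3-]:  pH = pK2 + log₁₀([CO3²⁻]/[HCO3-])
log₁₀(0.0741) = -1.130
pH = 8.95 + (-1.130) = 7.82

pH = 7.82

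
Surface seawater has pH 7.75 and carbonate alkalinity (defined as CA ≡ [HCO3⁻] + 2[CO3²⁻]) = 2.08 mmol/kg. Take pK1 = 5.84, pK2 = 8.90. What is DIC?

CA = [HCO3⁻] + 2[CO3²⁻] = (α₁ + 2α₂)·DIC
At pH 7.75: [H⁺]/K1 = 10^-1.91 = 0.012303, K2/[H⁺] = 10^-1.15 = 0.070795
α₁ = 1/(1 + 0.012303 + 0.070795) = 1/1.0831 = 0.9233; α₂ = α₁·K2/[H⁺] = 0.06536
α₁ + 2α₂ = 1.0540
DIC = CA / (α₁ + 2α₂) = 2.08 / 1.0540 = 1.97 mmol/kg

DIC = 1.97 mmol/kg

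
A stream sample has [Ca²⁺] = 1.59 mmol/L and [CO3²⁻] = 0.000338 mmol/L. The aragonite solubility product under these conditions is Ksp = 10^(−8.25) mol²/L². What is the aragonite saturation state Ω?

Ω = 0.0956

Ksp = 10^(−8.25) = 5.623×10^-9
Ω = [Ca²⁺][CO3²⁻]/Ksp = (1.59×10^-3)(0.000338×10^-3) / 5.623×10^-9 = 0.0956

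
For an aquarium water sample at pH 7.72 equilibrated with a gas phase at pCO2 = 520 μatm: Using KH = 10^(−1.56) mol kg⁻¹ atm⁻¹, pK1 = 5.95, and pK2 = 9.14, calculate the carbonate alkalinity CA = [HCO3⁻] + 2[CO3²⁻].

CA = 0.907 mmol/kg

[CO2*] = KH · pCO2 = 10^(−1.56) × 520×10^-6 = 1.432×10^-5 mol/kg
α₀ = 1/(1 + K1/[H⁺] + K1K2/[H⁺]²) = 1/(1 + 10^+1.77 + 10^+0.35) = 0.01610
DIC = [CO2*]/α₀ = 1.432×10^-5 / 0.01610 = 0.8897 mmol/kg
CA = (α₁ + 2α₂)·DIC = (0.9479 + 2×0.03604) × 0.8897 = 0.907 mmol/kg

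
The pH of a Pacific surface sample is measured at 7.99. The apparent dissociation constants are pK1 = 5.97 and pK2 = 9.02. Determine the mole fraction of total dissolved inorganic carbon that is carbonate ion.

α₂ = 0.0846

α₂ = 1 / (1 + [H⁺]/K2 + [H⁺]²/(K1K2)) = 1 / (1 + 10^+1.03 + 10^-0.99)
   = 1 / (1 + 10.715 + 0.10233) = 1/11.818 = 0.08462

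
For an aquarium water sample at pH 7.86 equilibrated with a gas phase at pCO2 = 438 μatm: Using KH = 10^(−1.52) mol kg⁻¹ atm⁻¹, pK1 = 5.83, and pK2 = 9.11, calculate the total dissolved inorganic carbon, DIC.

[CO2*] = KH · pCO2 = 10^(−1.52) × 438×10^-6 = 1.323×10^-5 mol/kg
α₀ = 1/(1 + K1/[H⁺] + K1K2/[H⁺]²) = 1/(1 + 10^+2.03 + 10^+0.78) = 0.008758
DIC = [CO2*]/α₀ = 1.323×10^-5 / 0.008758 = 1.51 mmol/kg

DIC = 1.51 mmol/kg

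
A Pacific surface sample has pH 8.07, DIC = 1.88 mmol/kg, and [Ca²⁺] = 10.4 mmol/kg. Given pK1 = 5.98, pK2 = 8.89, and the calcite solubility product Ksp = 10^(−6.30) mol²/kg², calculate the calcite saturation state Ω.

α₂ = 1 / (1 + [H⁺]/K2 + [H⁺]²/(K1K2)) = 1 / (1 + 10^+0.82 + 10^-1.27)
   = 1 / (1 + 6.6069 + 0.053703) = 1/7.6606 = 0.1305
[CO3²⁻] = α₂ × DIC = 0.1305 × 1.88 = 0.2454 mmol/kg
Ksp = 10^(−6.30) = 5.012×10^-7
Ω = [Ca²⁺][CO3²⁻]/Ksp = (10.4×10^-3)(2.454×10^-4) / 5.012×10^-7 = 5.09

Ω = 5.09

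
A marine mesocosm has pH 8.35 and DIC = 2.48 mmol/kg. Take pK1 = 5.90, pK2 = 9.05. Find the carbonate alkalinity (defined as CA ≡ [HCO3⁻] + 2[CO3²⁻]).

CA = [HCO3⁻] + 2[CO3²⁻] = (α₁ + 2α₂)·DIC
At pH 8.35: [H⁺]/K1 = 10^-2.45 = 0.0035481, K2/[H⁺] = 10^-0.70 = 0.19953
α₁ = 1/(1 + 0.0035481 + 0.19953) = 1/1.2031 = 0.8312; α₂ = α₁·K2/[H⁺] = 0.1658
α₁ + 2α₂ = 1.1629
CA = 1.1629 × 2.48 = 2.88 mmol/kg

CA = 2.88 mmol/kg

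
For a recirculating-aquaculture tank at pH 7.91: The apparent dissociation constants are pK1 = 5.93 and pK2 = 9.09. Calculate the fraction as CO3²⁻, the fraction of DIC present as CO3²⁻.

α₂ = 0.0614

α₂ = 1 / (1 + [H⁺]/K2 + [H⁺]²/(K1K2)) = 1 / (1 + 10^+1.18 + 10^-0.80)
   = 1 / (1 + 15.136 + 0.15849) = 1/16.294 = 0.06137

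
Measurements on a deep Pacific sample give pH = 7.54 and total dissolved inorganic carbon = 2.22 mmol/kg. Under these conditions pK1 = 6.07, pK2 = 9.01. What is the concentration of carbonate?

[CO3²⁻] = 0.0704 mmol/kg

α₂ = 1 / (1 + [H⁺]/K2 + [H⁺]²/(K1K2)) = 1 / (1 + 10^+1.47 + 10^+0.00)
   = 1 / (1 + 29.512 + 1.0000) = 1/31.512 = 0.03173
[CO3²⁻] = α₂ × DIC = 0.03173 × 2.22 = 0.0704 mmol/kg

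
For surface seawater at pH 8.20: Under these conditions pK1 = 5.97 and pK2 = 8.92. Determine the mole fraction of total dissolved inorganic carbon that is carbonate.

α₂ = 1 / (1 + [H⁺]/K2 + [H⁺]²/(K1K2)) = 1 / (1 + 10^+0.72 + 10^-1.51)
   = 1 / (1 + 5.2481 + 0.030903) = 1/6.2790 = 0.1593

α₂ = 0.159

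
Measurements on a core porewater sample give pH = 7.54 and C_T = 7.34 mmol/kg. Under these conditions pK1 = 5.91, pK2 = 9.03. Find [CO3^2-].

α₂ = 1 / (1 + [H⁺]/K2 + [H⁺]²/(K1K2)) = 1 / (1 + 10^+1.49 + 10^-0.14)
   = 1 / (1 + 30.903 + 0.72444) = 1/32.627 = 0.03065
[CO3²⁻] = α₂ × DIC = 0.03065 × 7.34 = 0.225 mmol/kg

[CO3²⁻] = 0.225 mmol/kg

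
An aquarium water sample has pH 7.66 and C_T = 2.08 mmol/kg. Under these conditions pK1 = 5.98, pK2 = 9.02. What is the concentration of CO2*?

α₀ = 1 / (1 + K1/[H⁺] + K1K2/[H⁺]²) = 1 / (1 + 10^+1.68 + 10^+0.32)
   = 1 / (1 + 47.863 + 2.0893) = 1/50.952 = 0.01963
[CO2*] = α₀ × DIC = 0.01963 × 2.08 = 0.0408 mmol/kg

[CO2*] = 0.0408 mmol/kg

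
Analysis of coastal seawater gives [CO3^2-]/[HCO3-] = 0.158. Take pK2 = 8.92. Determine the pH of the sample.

pH = 8.12

From K2 = [H⁺][CO3^2-]/[HCO3-]:  pH = pK2 + log₁₀([CO3^2-]/[HCO3-])
log₁₀(0.158) = -0.801
pH = 8.92 + (-0.801) = 8.12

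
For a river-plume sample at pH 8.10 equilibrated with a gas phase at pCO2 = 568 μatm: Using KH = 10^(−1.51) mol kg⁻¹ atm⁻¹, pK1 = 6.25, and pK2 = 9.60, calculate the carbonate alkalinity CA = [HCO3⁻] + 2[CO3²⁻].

[CO2*] = KH · pCO2 = 10^(−1.51) × 568×10^-6 = 1.755×10^-5 mol/kg
α₀ = 1/(1 + K1/[H⁺] + K1K2/[H⁺]²) = 1/(1 + 10^+1.85 + 10^+0.35) = 0.01351
DIC = [CO2*]/α₀ = 1.755×10^-5 / 0.01351 = 1.299 mmol/kg
CA = (α₁ + 2α₂)·DIC = (0.9563 + 2×0.03024) × 1.299 = 1.32 mmol/kg

CA = 1.32 mmol/kg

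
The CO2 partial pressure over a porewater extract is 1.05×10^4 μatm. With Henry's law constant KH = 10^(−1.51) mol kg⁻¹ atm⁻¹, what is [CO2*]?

KH = 10^(−1.51) = 3.090×10^-2 mol kg⁻¹ atm⁻¹
[CO2*] = KH · pCO2 = 3.090×10^-2 × 1.05×10^4×10^-6 atm = 3.24×10^-4 mol/kg

[CO2*] = 324 μmol/kg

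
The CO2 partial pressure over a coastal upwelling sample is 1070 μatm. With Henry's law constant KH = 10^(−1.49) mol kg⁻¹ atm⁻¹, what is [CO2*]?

KH = 10^(−1.49) = 3.236×10^-2 mol kg⁻¹ atm⁻¹
[CO2*] = KH · pCO2 = 3.236×10^-2 × 1070×10^-6 atm = 3.46×10^-5 mol/kg

[CO2*] = 34.6 μmol/kg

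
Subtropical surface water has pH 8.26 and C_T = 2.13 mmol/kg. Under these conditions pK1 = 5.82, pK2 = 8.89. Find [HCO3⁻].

[HCO3⁻] = 1.72 mmol/kg

α₁ = 1 / (1 + [H⁺]/K1 + K2/[H⁺]) = 1 / (1 + 10^-2.44 + 10^-0.63)
   = 1 / (1 + 0.0036308 + 0.23442) = 1/1.2381 = 0.8077
[HCO3⁻] = α₁ × DIC = 0.8077 × 2.13 = 1.72 mmol/kg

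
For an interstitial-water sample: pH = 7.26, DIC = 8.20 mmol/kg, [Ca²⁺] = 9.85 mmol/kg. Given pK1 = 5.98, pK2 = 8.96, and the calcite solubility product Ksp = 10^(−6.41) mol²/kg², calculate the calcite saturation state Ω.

Ω = 3.86

α₂ = 1 / (1 + [H⁺]/K2 + [H⁺]²/(K1K2)) = 1 / (1 + 10^+1.70 + 10^+0.42)
   = 1 / (1 + 50.119 + 2.6303) = 1/53.749 = 0.01861
[CO3²⁻] = α₂ × DIC = 0.01861 × 8.20 = 0.1526 mmol/kg
Ksp = 10^(−6.41) = 3.890×10^-7
Ω = [Ca²⁺][CO3²⁻]/Ksp = (9.85×10^-3)(1.526×10^-4) / 3.890×10^-7 = 3.86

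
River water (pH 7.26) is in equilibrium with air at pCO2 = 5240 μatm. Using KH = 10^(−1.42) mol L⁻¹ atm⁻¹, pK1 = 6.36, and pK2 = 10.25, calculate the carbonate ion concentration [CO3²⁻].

[CO2*] = KH · pCO2 = 10^(−1.42) × 5240×10^-6 = 1.992×10^-4 mol/L
α₀ = 1/(1 + K1/[H⁺] + K1K2/[H⁺]²) = 1/(1 + 10^+0.90 + 10^-2.09) = 0.1117
DIC = [CO2*]/α₀ = 1.992×10^-4 / 0.1117 = 1.783 mmol/L
[CO3²⁻] = α₂·DIC; α₂ = 0.0009080, so [CO3²⁻] = 0.0009080 × 1.783 = 0.00162 mmol/L = 1.62 μmol/L

[CO3²⁻] = 1.62 μmol/L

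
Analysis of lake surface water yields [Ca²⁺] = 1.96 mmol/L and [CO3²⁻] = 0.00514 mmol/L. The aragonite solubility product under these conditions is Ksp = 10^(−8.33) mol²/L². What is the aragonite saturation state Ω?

Ω = 2.15

Ksp = 10^(−8.33) = 4.677×10^-9
Ω = [Ca²⁺][CO3²⁻]/Ksp = (1.96×10^-3)(0.00514×10^-3) / 4.677×10^-9 = 2.15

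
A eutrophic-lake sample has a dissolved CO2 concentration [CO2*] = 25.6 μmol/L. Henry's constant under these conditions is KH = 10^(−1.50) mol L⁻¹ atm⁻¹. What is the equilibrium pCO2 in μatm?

pCO2 = 810 μatm

KH = 10^(−1.50) = 3.162×10^-2 mol L⁻¹ atm⁻¹
pCO2 = [CO2*]/KH = 25.6×10^-6 / 3.162×10^-2 = 8.10×10^-4 atm = 810 μatm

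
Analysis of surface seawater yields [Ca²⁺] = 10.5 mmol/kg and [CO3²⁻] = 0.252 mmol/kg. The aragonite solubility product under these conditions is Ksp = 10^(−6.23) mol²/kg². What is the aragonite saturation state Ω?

Ksp = 10^(−6.23) = 5.888×10^-7
Ω = [Ca²⁺][CO3²⁻]/Ksp = (10.5×10^-3)(0.252×10^-3) / 5.888×10^-7 = 4.49

Ω = 4.49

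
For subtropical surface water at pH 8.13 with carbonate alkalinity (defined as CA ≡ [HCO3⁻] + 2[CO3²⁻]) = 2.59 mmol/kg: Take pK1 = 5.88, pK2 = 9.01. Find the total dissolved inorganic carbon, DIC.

DIC = 2.33 mmol/kg

CA = [HCO3⁻] + 2[CO3²⁻] = (α₁ + 2α₂)·DIC
At pH 8.13: [H⁺]/K1 = 10^-2.25 = 0.0056234, K2/[H⁺] = 10^-0.88 = 0.13183
α₁ = 1/(1 + 0.0056234 + 0.13183) = 1/1.1374 = 0.8792; α₂ = α₁·K2/[H⁺] = 0.1159
α₁ + 2α₂ = 1.1110
DIC = CA / (α₁ + 2α₂) = 2.59 / 1.1110 = 2.33 mmol/kg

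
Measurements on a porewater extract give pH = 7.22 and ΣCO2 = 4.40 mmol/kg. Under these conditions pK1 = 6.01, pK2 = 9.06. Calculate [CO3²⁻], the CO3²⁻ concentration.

α₂ = 1 / (1 + [H⁺]/K2 + [H⁺]²/(K1K2)) = 1 / (1 + 10^+1.84 + 10^+0.63)
   = 1 / (1 + 69.183 + 4.2658) = 1/74.449 = 0.01343
[CO3²⁻] = α₂ × DIC = 0.01343 × 4.40 = 0.0591 mmol/kg

[CO3²⁻] = 0.0591 mmol/kg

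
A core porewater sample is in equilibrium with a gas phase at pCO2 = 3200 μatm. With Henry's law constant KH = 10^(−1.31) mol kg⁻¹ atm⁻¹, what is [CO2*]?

KH = 10^(−1.31) = 4.898×10^-2 mol kg⁻¹ atm⁻¹
[CO2*] = KH · pCO2 = 4.898×10^-2 × 3200×10^-6 atm = 1.57×10^-4 mol/kg

[CO2*] = 157 μmol/kg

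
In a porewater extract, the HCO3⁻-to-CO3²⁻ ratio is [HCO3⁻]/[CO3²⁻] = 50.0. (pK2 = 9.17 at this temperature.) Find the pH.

From K2 = [H⁺][CO3²⁻]/[HCO3⁻]:  pH = pK2 − log₁₀([HCO3⁻]/[CO3²⁻])
log₁₀(50.0) = +1.699
pH = 9.17 − (+1.699) = 7.47

pH = 7.47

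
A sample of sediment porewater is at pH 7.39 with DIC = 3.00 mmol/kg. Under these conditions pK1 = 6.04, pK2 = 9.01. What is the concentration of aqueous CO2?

α₀ = 1 / (1 + K1/[H⁺] + K1K2/[H⁺]²) = 1 / (1 + 10^+1.35 + 10^-0.27)
   = 1 / (1 + 22.387 + 0.53703) = 1/23.924 = 0.04180
[CO2*] = α₀ × DIC = 0.04180 × 3.00 = 0.125 mmol/kg

[CO2*] = 0.125 mmol/kg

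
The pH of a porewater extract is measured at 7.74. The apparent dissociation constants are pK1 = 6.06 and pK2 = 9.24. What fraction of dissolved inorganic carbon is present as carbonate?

α₂ = 0.0300

α₂ = 1 / (1 + [H⁺]/K2 + [H⁺]²/(K1K2)) = 1 / (1 + 10^+1.50 + 10^-0.18)
   = 1 / (1 + 31.623 + 0.66069) = 1/33.283 = 0.03004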